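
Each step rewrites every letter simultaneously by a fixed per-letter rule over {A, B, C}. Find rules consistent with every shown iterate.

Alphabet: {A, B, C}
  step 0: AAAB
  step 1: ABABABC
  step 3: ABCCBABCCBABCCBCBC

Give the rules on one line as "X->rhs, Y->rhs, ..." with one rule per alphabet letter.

  step 0 ⇒ step 1: AAAB ⇒ AB·AB·AB·C
    A ↦ AB
    B ↦ C
    C ↦ CB  (constrained at step 1)

A->AB, B->C, C->CB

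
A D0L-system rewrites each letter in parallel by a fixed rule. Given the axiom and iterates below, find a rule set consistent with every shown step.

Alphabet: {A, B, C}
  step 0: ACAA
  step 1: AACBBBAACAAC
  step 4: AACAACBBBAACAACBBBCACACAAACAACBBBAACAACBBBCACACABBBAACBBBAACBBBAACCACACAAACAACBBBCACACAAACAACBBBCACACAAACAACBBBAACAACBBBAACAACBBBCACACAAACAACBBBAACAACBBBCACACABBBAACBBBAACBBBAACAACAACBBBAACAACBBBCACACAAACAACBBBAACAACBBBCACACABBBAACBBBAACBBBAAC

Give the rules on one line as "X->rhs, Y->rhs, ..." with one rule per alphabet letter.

  step 0 ⇒ step 1: ACAA ⇒ AAC·BBB·AAC·AAC
    A ↦ AAC
    C ↦ BBB
    B ↦ CA  (constrained at step 1)

A->AAC, B->CA, C->BBB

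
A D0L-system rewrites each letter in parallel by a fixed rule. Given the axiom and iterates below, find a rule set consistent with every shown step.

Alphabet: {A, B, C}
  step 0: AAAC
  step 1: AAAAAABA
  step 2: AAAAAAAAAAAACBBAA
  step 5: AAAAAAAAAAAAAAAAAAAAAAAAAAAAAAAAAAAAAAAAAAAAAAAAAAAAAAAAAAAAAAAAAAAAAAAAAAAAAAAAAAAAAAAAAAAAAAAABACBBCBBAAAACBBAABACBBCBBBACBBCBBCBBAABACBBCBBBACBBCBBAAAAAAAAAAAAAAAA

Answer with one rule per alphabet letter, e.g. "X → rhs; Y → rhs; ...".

  step 1 ⇒ step 2: AAAAAABA ⇒ AA·AA·AA·AA·AA·AA·CBB·AA
    A ↦ AA
    B ↦ CBB
  step 0 ⇒ step 1: AAAC ⇒ AA·AA·AA·BA
    C ↦ BA

A->AA, B->CBB, C->BA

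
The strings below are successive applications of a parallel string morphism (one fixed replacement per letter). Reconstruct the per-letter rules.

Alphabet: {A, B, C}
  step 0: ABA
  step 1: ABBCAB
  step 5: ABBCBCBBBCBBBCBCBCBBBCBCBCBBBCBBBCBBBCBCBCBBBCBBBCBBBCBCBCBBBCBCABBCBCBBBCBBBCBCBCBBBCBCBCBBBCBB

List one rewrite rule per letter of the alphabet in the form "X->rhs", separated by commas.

A->AB, B->BC, C->BB

  step 0 ⇒ step 1: ABA ⇒ AB·BC·AB
    A ↦ AB
    B ↦ BC
    C ↦ BB  (constrained at step 1)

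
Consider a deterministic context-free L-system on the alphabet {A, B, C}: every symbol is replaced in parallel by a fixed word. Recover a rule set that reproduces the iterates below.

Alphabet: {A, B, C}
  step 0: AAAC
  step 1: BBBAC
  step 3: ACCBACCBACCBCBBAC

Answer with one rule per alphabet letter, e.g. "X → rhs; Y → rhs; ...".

  step 0 ⇒ step 1: AAAC ⇒ B·B·B·AC
    A ↦ B
    C ↦ AC
    B ↦ CB  (constrained at step 1)

A->B, B->CB, C->AC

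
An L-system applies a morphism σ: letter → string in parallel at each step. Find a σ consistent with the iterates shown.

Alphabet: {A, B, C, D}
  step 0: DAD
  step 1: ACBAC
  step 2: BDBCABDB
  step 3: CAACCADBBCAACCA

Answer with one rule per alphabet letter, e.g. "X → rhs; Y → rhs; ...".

  step 2 ⇒ step 3: BDBCABDB ⇒ CA·AC·CA·DB·B·CA·AC·CA
    A ↦ B
    B ↦ CA
    C ↦ DB
    D ↦ AC

A->B, B->CA, C->DB, D->AC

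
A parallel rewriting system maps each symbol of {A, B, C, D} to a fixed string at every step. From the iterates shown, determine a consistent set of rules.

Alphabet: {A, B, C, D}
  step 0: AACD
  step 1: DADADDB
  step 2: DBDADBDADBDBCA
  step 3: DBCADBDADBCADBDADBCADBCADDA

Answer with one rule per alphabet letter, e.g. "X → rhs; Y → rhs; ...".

  step 2 ⇒ step 3: DBDADBDADBDBCA ⇒ DB·CA·DB·DA·DB·CA·DB·DA·DB·CA·DB·CA·D·DA
    A ↦ DA
    B ↦ CA
    C ↦ D
    D ↦ DB

A->DA, B->CA, C->D, D->DB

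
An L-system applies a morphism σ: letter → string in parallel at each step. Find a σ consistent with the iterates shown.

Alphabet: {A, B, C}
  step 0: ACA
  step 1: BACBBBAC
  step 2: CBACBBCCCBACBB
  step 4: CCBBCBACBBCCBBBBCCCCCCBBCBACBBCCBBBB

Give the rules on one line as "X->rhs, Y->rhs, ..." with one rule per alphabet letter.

A->BAC, B->C, C->BB

  step 1 ⇒ step 2: BACBBBAC ⇒ C·BAC·BB·C·C·C·BAC·BB
    A ↦ BAC
    B ↦ C
    C ↦ BB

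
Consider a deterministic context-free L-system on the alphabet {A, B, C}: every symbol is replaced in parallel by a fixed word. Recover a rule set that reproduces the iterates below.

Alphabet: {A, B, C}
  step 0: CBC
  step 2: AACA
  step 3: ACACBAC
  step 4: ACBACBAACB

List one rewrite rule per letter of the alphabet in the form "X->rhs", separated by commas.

  step 3 ⇒ step 4: ACACBAC ⇒ AC·B·AC·B·A·AC·B
    A ↦ AC
    B ↦ A
    C ↦ B

A->AC, B->A, C->B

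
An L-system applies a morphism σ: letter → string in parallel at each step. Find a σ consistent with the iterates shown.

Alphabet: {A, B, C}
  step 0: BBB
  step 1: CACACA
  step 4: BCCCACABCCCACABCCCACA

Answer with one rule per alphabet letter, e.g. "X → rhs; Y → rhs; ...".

  step 0 ⇒ step 1: BBB ⇒ CA·CA·CA
    B ↦ CA
    A ↦ CC  (constrained at step 1)
    C ↦ B  (constrained at step 1)

A->CC, B->CA, C->B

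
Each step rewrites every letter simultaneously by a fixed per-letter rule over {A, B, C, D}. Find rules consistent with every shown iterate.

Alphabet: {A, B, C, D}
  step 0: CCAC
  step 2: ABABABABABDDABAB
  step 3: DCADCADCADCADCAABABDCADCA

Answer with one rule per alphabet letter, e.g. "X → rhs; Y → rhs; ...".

  step 2 ⇒ step 3: ABABABABABDDABAB ⇒ DC·A·DC·A·DC·A·DC·A·DC·A·AB·AB·DC·A·DC·A
    A ↦ DC
    B ↦ A
    D ↦ AB
    C ↦ DD  (constrained at step 0)

A->DC, B->A, C->DD, D->AB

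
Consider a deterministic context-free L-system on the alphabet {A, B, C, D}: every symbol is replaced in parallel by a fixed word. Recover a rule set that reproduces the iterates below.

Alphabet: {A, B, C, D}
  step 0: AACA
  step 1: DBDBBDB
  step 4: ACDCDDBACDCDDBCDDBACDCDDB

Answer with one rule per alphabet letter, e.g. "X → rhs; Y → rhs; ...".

  step 0 ⇒ step 1: AACA ⇒ DB·DB·B·DB
    A ↦ DB
    C ↦ B
    B ↦ CD  (constrained at step 1)
    D ↦ A  (constrained at step 1)

A->DB, B->CD, C->B, D->A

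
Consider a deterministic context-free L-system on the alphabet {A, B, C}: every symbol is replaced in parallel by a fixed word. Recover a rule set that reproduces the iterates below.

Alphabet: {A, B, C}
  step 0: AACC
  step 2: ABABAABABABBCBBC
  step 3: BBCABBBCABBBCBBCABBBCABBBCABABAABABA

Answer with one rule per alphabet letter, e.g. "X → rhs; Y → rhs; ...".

  step 2 ⇒ step 3: ABABAABABABBCBBC ⇒ BBC·AB·BBC·AB·BBC·BBC·AB·BBC·AB·BBC·AB·AB·A·AB·AB·A
    A ↦ BBC
    B ↦ AB
    C ↦ A

A->BBC, B->AB, C->A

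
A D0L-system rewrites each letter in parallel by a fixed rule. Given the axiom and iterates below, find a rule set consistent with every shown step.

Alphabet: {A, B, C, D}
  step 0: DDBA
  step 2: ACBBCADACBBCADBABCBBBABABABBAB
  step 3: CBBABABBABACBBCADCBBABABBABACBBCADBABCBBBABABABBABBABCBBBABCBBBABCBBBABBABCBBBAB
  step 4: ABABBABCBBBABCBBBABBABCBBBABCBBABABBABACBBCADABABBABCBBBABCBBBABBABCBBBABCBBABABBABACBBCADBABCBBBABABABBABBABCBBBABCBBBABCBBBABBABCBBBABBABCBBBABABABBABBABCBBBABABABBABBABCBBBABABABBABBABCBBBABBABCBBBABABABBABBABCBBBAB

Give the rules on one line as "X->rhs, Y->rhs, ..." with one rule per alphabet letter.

  step 3 ⇒ step 4: CBBABABBABACBBCADCBBABABBABACBBCADBABCBBBABABABBABBABCBBBABCBBBABCBBBABBABCBBBAB ⇒ A·BAB·BAB·CBB·BAB·CBB·BAB·BAB·CBB·BAB·CBB·A·BAB·BAB·A·CBB·CAD·A·BAB·BAB·CBB·BAB·CBB·BAB·BAB·CBB·BAB·CBB·A·BAB·BAB·A·CBB·CAD·BAB·CBB·BAB·A·BAB·BAB·BAB·CBB·BAB·CBB·BAB·CBB·BAB·BAB·CBB·BAB·BAB·CBB·BAB·A·BAB·BAB·BAB·CBB·BAB·A·BAB·BAB·BAB·CBB·BAB·A·BAB·BAB·BAB·CBB·BAB·BAB·CBB·BAB·A·BAB·BAB·BAB·CBB·BAB
    A ↦ CBB
    B ↦ BAB
    C ↦ A
    D ↦ CAD

A->CBB, B->BAB, C->A, D->CAD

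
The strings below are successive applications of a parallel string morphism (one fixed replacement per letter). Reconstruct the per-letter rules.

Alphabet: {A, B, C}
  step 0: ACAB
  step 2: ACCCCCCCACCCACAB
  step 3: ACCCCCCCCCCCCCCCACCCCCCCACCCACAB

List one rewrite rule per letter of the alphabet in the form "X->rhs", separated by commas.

  step 2 ⇒ step 3: ACCCCCCCACCCACAB ⇒ AC·CC·CC·CC·CC·CC·CC·CC·AC·CC·CC·CC·AC·CC·AC·AB
    A ↦ AC
    B ↦ AB
    C ↦ CC

A->AC, B->AB, C->CC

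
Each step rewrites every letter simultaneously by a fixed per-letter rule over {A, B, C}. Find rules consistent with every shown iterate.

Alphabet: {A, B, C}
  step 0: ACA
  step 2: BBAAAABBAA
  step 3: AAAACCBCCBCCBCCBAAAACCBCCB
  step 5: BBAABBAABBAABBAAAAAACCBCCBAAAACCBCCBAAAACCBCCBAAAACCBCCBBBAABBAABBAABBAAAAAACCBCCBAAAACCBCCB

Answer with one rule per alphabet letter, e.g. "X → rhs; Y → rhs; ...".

A->CCB, B->AA, C->B

  step 2 ⇒ step 3: BBAAAABBAA ⇒ AA·AA·CCB·CCB·CCB·CCB·AA·AA·CCB·CCB
    A ↦ CCB
    B ↦ AA
    C ↦ B  (constrained at step 0)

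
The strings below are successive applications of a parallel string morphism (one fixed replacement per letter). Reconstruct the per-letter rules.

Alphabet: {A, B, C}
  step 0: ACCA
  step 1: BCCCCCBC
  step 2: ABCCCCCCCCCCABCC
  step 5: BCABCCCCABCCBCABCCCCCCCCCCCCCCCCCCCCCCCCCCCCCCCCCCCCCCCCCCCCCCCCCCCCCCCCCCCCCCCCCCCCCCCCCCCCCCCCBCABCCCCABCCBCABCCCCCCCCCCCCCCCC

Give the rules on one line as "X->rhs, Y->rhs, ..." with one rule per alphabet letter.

  step 1 ⇒ step 2: BCCCCCBC ⇒ AB·CC·CC·CC·CC·CC·AB·CC
    B ↦ AB
    C ↦ CC
  step 0 ⇒ step 1: ACCA ⇒ BC·CC·CC·BC
    A ↦ BC

A->BC, B->AB, C->CC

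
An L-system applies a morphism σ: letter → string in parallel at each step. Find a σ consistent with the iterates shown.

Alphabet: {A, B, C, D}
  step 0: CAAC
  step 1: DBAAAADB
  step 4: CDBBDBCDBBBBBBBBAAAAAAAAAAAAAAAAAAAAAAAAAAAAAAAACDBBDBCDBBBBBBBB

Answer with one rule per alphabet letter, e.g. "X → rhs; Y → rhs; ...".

  step 0 ⇒ step 1: CAAC ⇒ DB·AA·AA·DB
    A ↦ AA
    C ↦ DB
    B ↦ BB  (constrained at step 1)
    D ↦ CD  (constrained at step 1)

A->AA, B->BB, C->DB, D->CD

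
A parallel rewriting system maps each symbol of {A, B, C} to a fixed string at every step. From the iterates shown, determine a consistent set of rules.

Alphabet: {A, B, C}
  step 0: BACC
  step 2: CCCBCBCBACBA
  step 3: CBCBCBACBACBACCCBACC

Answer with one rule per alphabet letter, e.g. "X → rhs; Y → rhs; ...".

  step 2 ⇒ step 3: CCCBCBCBACBA ⇒ CB·CB·CB·A·CB·A·CB·A·CC·CB·A·CC
    A ↦ CC
    B ↦ A
    C ↦ CB

A->CC, B->A, C->CB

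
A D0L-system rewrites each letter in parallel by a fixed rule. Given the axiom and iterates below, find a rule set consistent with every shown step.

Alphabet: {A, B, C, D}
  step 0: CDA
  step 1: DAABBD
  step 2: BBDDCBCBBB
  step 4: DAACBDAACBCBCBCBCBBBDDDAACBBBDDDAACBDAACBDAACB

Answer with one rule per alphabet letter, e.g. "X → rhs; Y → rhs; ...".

  step 1 ⇒ step 2: DAABBD ⇒ BB·D·D·CB·CB·BB
    A ↦ D
    B ↦ CB
    D ↦ BB
  step 0 ⇒ step 1: CDA ⇒ DAA·BB·D
    C ↦ DAA

A->D, B->CB, C->DAA, D->BB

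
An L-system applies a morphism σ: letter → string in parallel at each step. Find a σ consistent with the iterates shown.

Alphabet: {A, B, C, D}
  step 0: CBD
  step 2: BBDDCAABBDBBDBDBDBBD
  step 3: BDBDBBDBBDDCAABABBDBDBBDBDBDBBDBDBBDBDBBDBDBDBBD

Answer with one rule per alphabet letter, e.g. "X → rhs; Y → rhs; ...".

  step 2 ⇒ step 3: BBDDCAABBDBBDBDBDBBD ⇒ BD·BD·BBD·BBD·DCA·AB·AB·BD·BD·BBD·BD·BD·BBD·BD·BBD·BD·BBD·BD·BD·BBD
    A ↦ AB
    B ↦ BD
    C ↦ DCA
    D ↦ BBD

A->AB, B->BD, C->DCA, D->BBD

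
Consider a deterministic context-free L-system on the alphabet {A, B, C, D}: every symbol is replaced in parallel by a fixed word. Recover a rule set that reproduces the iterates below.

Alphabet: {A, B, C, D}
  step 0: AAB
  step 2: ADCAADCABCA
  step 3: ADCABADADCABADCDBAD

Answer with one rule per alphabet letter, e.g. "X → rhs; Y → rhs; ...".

  step 2 ⇒ step 3: ADCAADCABCA ⇒ AD·CA·B·AD·AD·CA·B·AD·CD·B·AD
    A ↦ AD
    B ↦ CD
    C ↦ B
    D ↦ CA

A->AD, B->CD, C->B, D->CA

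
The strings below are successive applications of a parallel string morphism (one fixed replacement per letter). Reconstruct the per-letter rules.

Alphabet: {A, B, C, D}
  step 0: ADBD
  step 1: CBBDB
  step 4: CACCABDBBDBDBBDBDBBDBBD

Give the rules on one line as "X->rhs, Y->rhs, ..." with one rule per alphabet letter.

  step 0 ⇒ step 1: ADBD ⇒ C·B·BD·B
    A ↦ C
    B ↦ BD
    D ↦ B
    C ↦ CA  (constrained at step 1)

A->C, B->BD, C->CA, D->B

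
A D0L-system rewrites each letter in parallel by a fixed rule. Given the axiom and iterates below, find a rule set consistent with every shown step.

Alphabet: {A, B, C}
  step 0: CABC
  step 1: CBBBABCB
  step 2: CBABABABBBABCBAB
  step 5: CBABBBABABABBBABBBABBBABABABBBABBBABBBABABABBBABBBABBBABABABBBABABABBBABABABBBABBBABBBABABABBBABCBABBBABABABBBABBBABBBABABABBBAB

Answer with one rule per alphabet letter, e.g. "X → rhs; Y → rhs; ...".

  step 1 ⇒ step 2: CBBBABCB ⇒ CB·AB·AB·AB·BB·AB·CB·AB
    A ↦ BB
    B ↦ AB
    C ↦ CB

A->BB, B->AB, C->CB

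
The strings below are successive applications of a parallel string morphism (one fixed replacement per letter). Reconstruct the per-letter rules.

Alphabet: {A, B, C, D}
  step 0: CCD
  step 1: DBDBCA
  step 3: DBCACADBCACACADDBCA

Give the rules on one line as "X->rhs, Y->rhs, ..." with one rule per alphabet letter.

A->CA, B->D, C->DB, D->CA

  step 0 ⇒ step 1: CCD ⇒ DB·DB·CA
    C ↦ DB
    D ↦ CA
    A ↦ CA  (constrained at step 1)
    B ↦ D  (constrained at step 1)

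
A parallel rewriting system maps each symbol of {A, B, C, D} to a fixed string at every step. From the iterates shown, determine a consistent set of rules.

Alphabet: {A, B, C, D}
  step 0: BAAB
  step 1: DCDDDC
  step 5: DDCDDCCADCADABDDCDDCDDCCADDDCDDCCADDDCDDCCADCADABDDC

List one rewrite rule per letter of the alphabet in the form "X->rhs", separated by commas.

  step 0 ⇒ step 1: BAAB ⇒ DC·D·D·DC
    A ↦ D
    B ↦ DC
    C ↦ CA  (constrained at step 1)
    D ↦ AB  (constrained at step 1)

A->D, B->DC, C->CA, D->AB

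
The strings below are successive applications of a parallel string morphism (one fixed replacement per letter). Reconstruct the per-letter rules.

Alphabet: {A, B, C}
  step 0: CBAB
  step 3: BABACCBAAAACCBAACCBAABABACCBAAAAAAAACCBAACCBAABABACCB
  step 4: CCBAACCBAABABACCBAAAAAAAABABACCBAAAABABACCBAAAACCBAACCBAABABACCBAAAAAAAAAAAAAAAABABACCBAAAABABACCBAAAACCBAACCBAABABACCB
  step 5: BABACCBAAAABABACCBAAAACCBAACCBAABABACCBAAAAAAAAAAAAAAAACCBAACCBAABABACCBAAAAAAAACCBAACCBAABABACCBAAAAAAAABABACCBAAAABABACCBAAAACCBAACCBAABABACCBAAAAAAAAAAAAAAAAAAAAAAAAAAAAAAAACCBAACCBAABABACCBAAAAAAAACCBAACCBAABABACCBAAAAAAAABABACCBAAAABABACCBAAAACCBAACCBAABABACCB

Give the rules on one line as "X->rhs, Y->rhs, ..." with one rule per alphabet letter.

A->AA, B->CCB, C->BA

  step 4 ⇒ step 5: CCBAACCBAABABACCBAAAAAAAABABACCBAAAABABACCBAAAACCBAACCBAABABACCBAAAAAAAAAAAAAAAABABACCBAAAABABACCBAAAACCBAACCBAABABACCB ⇒ BA·BA·CCB·AA·AA·BA·BA·CCB·AA·AA·CCB·AA·CCB·AA·BA·BA·CCB·AA·AA·AA·AA·AA·AA·AA·AA·CCB·AA·CCB·AA·BA·BA·CCB·AA·AA·AA·AA·CCB·AA·CCB·AA·BA·BA·CCB·AA·AA·AA·AA·BA·BA·CCB·AA·AA·BA·BA·CCB·AA·AA·CCB·AA·CCB·AA·BA·BA·CCB·AA·AA·AA·AA·AA·AA·AA·AA·AA·AA·AA·AA·AA·AA·AA·AA·CCB·AA·CCB·AA·BA·BA·CCB·AA·AA·AA·AA·CCB·AA·CCB·AA·BA·BA·CCB·AA·AA·AA·AA·BA·BA·CCB·AA·AA·BA·BA·CCB·AA·AA·CCB·AA·CCB·AA·BA·BA·CCB
    A ↦ AA
    B ↦ CCB
    C ↦ BA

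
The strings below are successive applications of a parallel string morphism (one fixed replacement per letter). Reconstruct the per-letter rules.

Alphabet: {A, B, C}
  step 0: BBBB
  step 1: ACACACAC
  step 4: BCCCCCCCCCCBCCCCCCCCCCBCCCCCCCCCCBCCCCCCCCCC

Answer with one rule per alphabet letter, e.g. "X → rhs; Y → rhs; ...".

  step 0 ⇒ step 1: BBBB ⇒ AC·AC·AC·AC
    B ↦ AC
    A ↦ B  (constrained at step 1)
    C ↦ CC  (constrained at step 1)

A->B, B->AC, C->CC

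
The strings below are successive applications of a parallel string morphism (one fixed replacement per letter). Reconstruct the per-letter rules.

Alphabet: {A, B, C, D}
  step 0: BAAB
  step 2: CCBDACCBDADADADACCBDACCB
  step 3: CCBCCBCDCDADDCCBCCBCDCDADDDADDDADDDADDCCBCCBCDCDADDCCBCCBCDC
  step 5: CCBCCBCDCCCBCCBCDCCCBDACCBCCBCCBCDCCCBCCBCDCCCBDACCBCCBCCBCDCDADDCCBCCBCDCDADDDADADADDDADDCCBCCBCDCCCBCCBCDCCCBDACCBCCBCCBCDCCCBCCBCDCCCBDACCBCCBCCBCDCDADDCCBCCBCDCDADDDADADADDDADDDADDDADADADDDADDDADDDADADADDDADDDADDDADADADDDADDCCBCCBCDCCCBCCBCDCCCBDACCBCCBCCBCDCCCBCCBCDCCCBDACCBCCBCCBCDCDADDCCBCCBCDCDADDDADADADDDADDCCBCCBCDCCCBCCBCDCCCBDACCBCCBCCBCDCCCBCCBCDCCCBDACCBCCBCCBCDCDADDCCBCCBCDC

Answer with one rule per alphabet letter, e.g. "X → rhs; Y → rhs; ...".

  step 2 ⇒ step 3: CCBDACCBDADADADACCBDACCB ⇒ CCB·CCB·CDC·DA·DD·CCB·CCB·CDC·DA·DD·DA·DD·DA·DD·DA·DD·CCB·CCB·CDC·DA·DD·CCB·CCB·CDC
    A ↦ DD
    B ↦ CDC
    C ↦ CCB
    D ↦ DA

A->DD, B->CDC, C->CCB, D->DA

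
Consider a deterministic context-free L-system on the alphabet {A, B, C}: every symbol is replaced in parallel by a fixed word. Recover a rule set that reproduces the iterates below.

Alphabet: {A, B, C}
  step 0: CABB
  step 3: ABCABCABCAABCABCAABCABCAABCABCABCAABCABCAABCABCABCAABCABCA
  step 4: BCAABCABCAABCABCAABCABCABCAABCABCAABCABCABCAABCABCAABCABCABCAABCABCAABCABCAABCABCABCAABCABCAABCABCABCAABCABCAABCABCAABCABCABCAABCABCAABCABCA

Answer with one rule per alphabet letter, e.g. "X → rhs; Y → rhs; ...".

A->BCA, B->ABC, C->A

  step 3 ⇒ step 4: ABCABCABCAABCABCAABCABCAABCABCABCAABCABCAABCABCABCAABCABCA ⇒ BCA·ABC·A·BCA·ABC·A·BCA·ABC·A·BCA·BCA·ABC·A·BCA·ABC·A·BCA·BCA·ABC·A·BCA·ABC·A·BCA·BCA·ABC·A·BCA·ABC·A·BCA·ABC·A·BCA·BCA·ABC·A·BCA·ABC·A·BCA·BCA·ABC·A·BCA·ABC·A·BCA·ABC·A·BCA·BCA·ABC·A·BCA·ABC·A·BCA
    A ↦ BCA
    B ↦ ABC
    C ↦ A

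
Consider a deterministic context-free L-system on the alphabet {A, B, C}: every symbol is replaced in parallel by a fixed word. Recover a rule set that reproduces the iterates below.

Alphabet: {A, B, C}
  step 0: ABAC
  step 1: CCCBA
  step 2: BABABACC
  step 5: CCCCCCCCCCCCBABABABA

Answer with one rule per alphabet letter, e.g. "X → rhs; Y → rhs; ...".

  step 1 ⇒ step 2: CCCBA ⇒ BA·BA·BA·C·C
    A ↦ C
    B ↦ C
    C ↦ BA

A->C, B->C, C->BA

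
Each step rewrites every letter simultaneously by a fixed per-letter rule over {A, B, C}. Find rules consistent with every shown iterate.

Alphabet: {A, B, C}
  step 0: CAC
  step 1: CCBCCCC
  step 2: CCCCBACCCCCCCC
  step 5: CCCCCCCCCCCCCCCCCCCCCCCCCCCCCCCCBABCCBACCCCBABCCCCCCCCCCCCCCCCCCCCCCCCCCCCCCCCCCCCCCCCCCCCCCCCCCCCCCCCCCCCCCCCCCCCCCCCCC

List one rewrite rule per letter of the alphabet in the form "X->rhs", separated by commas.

  step 1 ⇒ step 2: CCBCCCC ⇒ CC·CC·BA·CC·CC·CC·CC
    B ↦ BA
    C ↦ CC
  step 0 ⇒ step 1: CAC ⇒ CC·BCC·CC
    A ↦ BCC

A->BCC, B->BA, C->CC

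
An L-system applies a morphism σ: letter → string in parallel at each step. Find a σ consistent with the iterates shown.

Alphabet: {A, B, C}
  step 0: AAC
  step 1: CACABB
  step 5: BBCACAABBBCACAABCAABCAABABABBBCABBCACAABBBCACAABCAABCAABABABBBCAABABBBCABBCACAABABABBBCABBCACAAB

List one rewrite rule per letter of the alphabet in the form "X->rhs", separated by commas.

A->CA, B->AB, C->BB

  step 0 ⇒ step 1: AAC ⇒ CA·CA·BB
    A ↦ CA
    C ↦ BB
    B ↦ AB  (constrained at step 1)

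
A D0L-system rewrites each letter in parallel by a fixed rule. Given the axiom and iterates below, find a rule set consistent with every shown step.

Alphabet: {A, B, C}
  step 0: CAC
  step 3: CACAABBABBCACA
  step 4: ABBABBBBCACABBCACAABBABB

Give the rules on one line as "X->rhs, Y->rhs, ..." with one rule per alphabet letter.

  step 3 ⇒ step 4: CACAABBABBCACA ⇒ A·BB·A·BB·BB·CA·CA·BB·CA·CA·A·BB·A·BB
    A ↦ BB
    B ↦ CA
    C ↦ A

A->BB, B->CA, C->A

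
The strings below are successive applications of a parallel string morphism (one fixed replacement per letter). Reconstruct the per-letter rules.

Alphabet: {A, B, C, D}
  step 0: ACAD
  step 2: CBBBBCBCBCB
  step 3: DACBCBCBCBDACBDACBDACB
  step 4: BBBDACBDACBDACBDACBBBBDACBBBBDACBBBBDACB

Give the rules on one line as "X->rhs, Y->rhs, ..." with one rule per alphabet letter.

  step 3 ⇒ step 4: DACBCBCBCBDACBDACBDACB ⇒ BB·B·DA·CB·DA·CB·DA·CB·DA·CB·BB·B·DA·CB·BB·B·DA·CB·BB·B·DA·CB
    A ↦ B
    B ↦ CB
    C ↦ DA
    D ↦ BB

A->B, B->CB, C->DA, D->BB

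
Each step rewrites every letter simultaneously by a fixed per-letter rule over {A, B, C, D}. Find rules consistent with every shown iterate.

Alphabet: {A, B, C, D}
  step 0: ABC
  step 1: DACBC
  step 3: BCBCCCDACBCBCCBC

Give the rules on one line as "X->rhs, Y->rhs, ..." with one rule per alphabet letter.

A->DA, B->C, C->BC, D->CC

  step 0 ⇒ step 1: ABC ⇒ DA·C·BC
    A ↦ DA
    B ↦ C
    C ↦ BC
    D ↦ CC  (constrained at step 1)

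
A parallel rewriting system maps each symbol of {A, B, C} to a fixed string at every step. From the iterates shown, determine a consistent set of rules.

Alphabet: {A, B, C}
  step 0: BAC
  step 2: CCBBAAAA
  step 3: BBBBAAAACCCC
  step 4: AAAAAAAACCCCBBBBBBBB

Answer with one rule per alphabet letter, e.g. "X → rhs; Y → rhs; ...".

  step 3 ⇒ step 4: BBBBAAAACCCC ⇒ AA·AA·AA·AA·C·C·C·C·BB·BB·BB·BB
    A ↦ C
    B ↦ AA
    C ↦ BB

A->C, B->AA, C->BB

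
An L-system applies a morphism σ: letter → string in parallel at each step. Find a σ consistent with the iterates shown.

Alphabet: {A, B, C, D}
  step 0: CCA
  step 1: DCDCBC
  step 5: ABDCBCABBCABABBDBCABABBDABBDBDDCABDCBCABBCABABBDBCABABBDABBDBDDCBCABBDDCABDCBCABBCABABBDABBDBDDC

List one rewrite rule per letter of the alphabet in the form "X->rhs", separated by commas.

  step 0 ⇒ step 1: CCA ⇒ DC·DC·BC
    A ↦ BC
    C ↦ DC
    B ↦ AB  (constrained at step 1)
    D ↦ BD  (constrained at step 1)

A->BC, B->AB, C->DC, D->BD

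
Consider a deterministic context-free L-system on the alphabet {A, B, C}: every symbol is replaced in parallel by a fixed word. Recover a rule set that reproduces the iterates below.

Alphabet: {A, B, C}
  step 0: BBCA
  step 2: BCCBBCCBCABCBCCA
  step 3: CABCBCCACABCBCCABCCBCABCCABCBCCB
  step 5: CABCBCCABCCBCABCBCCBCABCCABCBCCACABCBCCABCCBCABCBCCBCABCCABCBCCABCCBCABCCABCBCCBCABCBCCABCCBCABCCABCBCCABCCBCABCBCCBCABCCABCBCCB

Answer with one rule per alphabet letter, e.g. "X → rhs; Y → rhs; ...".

A->CB, B->CA, C->BC

  step 2 ⇒ step 3: BCCBBCCBCABCBCCA ⇒ CA·BC·BC·CA·CA·BC·BC·CA·BC·CB·CA·BC·CA·BC·BC·CB
    A ↦ CB
    B ↦ CA
    C ↦ BC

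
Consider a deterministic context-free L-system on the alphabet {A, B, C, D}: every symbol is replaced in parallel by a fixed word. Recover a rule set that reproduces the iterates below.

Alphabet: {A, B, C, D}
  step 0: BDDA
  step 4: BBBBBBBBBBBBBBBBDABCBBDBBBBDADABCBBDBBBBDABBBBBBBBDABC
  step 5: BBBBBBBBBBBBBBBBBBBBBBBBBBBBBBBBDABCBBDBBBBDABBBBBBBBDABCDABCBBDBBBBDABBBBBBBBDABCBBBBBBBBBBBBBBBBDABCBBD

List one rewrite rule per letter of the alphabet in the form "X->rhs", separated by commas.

A->BC, B->BB, C->D, D->DA

  step 4 ⇒ step 5: BBBBBBBBBBBBBBBBDABCBBDBBBBDADABCBBDBBBBDABBBBBBBBDABC ⇒ BB·BB·BB·BB·BB·BB·BB·BB·BB·BB·BB·BB·BB·BB·BB·BB·DA·BC·BB·D·BB·BB·DA·BB·BB·BB·BB·DA·BC·DA·BC·BB·D·BB·BB·DA·BB·BB·BB·BB·DA·BC·BB·BB·BB·BB·BB·BB·BB·BB·DA·BC·BB·D
    A ↦ BC
    B ↦ BB
    C ↦ D
    D ↦ DA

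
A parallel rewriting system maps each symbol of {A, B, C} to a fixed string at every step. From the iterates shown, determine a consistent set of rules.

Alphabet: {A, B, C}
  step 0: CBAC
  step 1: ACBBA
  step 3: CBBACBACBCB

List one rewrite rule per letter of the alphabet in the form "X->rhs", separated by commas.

A->B, B->CB, C->A

  step 0 ⇒ step 1: CBAC ⇒ A·CB·B·A
    A ↦ B
    B ↦ CB
    C ↦ A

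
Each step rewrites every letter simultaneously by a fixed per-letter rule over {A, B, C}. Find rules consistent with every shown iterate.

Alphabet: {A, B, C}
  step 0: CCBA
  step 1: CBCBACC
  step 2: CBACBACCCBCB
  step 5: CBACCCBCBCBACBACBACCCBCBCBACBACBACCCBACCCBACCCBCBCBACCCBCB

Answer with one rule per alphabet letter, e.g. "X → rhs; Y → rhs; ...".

A->CC, B->A, C->CB

  step 1 ⇒ step 2: CBCBACC ⇒ CB·A·CB·A·CC·CB·CB
    A ↦ CC
    B ↦ A
    C ↦ CB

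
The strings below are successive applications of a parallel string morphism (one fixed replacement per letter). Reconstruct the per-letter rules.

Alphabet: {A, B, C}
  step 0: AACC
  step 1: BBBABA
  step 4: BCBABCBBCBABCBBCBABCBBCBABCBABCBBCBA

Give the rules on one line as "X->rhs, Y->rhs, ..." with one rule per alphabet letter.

  step 0 ⇒ step 1: AACC ⇒ B·B·BA·BA
    A ↦ B
    C ↦ BA
    B ↦ BC  (constrained at step 1)

A->B, B->BC, C->BA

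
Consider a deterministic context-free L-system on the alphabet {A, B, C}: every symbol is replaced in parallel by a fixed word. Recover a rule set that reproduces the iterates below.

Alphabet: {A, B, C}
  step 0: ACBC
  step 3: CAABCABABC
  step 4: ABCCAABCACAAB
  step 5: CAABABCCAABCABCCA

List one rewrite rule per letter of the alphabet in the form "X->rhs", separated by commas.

  step 4 ⇒ step 5: ABCCAABCACAAB ⇒ C·A·AB·AB·C·C·A·AB·C·AB·C·C·A
    A ↦ C
    B ↦ A
    C ↦ AB

A->C, B->A, C->AB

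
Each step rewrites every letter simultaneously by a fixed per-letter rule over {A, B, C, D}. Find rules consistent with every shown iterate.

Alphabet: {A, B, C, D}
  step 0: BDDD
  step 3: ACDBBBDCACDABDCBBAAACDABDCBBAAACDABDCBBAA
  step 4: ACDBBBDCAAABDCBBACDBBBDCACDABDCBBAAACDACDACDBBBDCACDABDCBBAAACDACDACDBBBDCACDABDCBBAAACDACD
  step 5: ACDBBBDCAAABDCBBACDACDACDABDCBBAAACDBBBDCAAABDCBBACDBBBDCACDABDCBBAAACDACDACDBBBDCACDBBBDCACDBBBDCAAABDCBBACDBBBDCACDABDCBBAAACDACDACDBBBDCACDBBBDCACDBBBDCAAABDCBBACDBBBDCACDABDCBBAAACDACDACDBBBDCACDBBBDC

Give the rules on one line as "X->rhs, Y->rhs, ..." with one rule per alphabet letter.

A->ACD, B->A, C->BB, D->BDC

  step 4 ⇒ step 5: ACDBBBDCAAABDCBBACDBBBDCACDABDCBBAAACDACDACDBBBDCACDABDCBBAAACDACDACDBBBDCACDABDCBBAAACDACD ⇒ ACD·BB·BDC·A·A·A·BDC·BB·ACD·ACD·ACD·A·BDC·BB·A·A·ACD·BB·BDC·A·A·A·BDC·BB·ACD·BB·BDC·ACD·A·BDC·BB·A·A·ACD·ACD·ACD·BB·BDC·ACD·BB·BDC·ACD·BB·BDC·A·A·A·BDC·BB·ACD·BB·BDC·ACD·A·BDC·BB·A·A·ACD·ACD·ACD·BB·BDC·ACD·BB·BDC·ACD·BB·BDC·A·A·A·BDC·BB·ACD·BB·BDC·ACD·A·BDC·BB·A·A·ACD·ACD·ACD·BB·BDC·ACD·BB·BDC
    A ↦ ACD
    B ↦ A
    C ↦ BB
    D ↦ BDC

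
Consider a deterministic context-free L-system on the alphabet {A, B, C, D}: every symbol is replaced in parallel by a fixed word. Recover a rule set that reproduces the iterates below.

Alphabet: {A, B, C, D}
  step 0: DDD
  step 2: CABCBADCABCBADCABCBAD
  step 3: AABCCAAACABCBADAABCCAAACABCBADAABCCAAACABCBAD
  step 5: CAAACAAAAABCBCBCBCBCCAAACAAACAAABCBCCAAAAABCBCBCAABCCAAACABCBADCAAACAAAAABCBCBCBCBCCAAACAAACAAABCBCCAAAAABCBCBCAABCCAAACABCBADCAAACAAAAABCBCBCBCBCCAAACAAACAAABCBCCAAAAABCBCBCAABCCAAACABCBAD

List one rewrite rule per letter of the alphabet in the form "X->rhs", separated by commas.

  step 2 ⇒ step 3: CABCBADCABCBADCABCBAD ⇒ AA·BC·CA·AA·CA·BC·BAD·AA·BC·CA·AA·CA·BC·BAD·AA·BC·CA·AA·CA·BC·BAD
    A ↦ BC
    B ↦ CA
    C ↦ AA
    D ↦ BAD

A->BC, B->CA, C->AA, D->BAD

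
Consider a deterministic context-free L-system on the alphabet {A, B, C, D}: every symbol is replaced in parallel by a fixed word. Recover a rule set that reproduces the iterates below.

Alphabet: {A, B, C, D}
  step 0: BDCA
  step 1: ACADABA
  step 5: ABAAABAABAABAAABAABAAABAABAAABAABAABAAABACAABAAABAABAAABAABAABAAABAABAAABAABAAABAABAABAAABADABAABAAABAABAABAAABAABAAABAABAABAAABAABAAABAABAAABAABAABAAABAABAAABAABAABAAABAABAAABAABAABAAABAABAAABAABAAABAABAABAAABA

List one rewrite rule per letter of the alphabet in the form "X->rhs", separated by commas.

A->ABA, B->A, C->D, D->CA

  step 0 ⇒ step 1: BDCA ⇒ A·CA·D·ABA
    A ↦ ABA
    B ↦ A
    C ↦ D
    D ↦ CA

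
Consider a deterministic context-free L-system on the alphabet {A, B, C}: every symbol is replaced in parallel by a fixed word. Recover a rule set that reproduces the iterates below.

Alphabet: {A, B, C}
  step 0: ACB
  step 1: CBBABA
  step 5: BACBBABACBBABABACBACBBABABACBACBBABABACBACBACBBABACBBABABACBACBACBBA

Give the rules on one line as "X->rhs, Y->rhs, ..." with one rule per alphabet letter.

  step 0 ⇒ step 1: ACB ⇒ C·BBA·BA
    A ↦ C
    B ↦ BA
    C ↦ BBA

A->C, B->BA, C->BBA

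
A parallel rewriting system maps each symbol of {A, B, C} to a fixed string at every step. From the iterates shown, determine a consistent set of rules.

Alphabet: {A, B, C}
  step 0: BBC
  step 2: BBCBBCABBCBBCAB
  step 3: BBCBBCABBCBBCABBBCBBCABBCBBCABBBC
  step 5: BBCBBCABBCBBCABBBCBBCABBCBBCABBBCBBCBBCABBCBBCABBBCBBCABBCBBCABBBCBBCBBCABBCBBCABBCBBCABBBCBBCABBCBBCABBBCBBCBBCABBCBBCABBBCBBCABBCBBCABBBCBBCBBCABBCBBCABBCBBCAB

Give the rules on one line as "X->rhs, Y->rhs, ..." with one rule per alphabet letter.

  step 2 ⇒ step 3: BBCBBCABBCBBCAB ⇒ BBC·BBC·A·BBC·BBC·A·B·BBC·BBC·A·BBC·BBC·A·B·BBC
    A ↦ B
    B ↦ BBC
    C ↦ A

A->B, B->BBC, C->A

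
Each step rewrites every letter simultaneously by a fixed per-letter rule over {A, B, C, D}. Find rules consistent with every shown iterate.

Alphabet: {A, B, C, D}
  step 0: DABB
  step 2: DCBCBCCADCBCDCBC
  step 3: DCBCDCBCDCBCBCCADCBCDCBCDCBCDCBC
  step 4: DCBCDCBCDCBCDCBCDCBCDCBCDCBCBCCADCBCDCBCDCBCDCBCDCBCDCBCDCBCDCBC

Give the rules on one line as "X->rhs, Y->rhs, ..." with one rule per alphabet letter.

A->CA, B->DC, C->BC, D->DC

  step 3 ⇒ step 4: DCBCDCBCDCBCBCCADCBCDCBCDCBCDCBC ⇒ DC·BC·DC·BC·DC·BC·DC·BC·DC·BC·DC·BC·DC·BC·BC·CA·DC·BC·DC·BC·DC·BC·DC·BC·DC·BC·DC·BC·DC·BC·DC·BC
    A ↦ CA
    B ↦ DC
    C ↦ BC
    D ↦ DC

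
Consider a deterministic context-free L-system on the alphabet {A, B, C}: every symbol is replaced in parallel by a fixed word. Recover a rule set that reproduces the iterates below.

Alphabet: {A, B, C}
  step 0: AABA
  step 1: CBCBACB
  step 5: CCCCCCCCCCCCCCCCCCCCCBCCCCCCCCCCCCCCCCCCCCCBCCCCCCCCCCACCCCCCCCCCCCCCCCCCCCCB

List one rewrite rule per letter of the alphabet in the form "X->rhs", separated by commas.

  step 0 ⇒ step 1: AABA ⇒ CB·CB·A·CB
    A ↦ CB
    B ↦ A
    C ↦ CC  (constrained at step 1)

A->CB, B->A, C->CC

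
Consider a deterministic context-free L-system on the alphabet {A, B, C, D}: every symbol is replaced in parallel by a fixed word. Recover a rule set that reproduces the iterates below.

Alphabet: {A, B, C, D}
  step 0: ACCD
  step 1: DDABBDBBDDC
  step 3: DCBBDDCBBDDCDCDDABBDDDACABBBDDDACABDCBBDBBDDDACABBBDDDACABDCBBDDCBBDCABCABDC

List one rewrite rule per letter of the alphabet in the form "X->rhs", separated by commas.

A->DDA, B->CAB, C->BBD, D->DC

  step 0 ⇒ step 1: ACCD ⇒ DDA·BBD·BBD·DC
    A ↦ DDA
    C ↦ BBD
    D ↦ DC
    B ↦ CAB  (constrained at step 1)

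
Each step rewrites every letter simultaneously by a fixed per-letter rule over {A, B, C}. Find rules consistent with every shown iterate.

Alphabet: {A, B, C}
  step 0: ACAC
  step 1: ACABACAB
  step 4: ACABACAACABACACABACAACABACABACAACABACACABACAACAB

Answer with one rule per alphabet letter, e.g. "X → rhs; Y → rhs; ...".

  step 0 ⇒ step 1: ACAC ⇒ AC·AB·AC·AB
    A ↦ AC
    C ↦ AB
    B ↦ A  (constrained at step 1)

A->AC, B->A, C->AB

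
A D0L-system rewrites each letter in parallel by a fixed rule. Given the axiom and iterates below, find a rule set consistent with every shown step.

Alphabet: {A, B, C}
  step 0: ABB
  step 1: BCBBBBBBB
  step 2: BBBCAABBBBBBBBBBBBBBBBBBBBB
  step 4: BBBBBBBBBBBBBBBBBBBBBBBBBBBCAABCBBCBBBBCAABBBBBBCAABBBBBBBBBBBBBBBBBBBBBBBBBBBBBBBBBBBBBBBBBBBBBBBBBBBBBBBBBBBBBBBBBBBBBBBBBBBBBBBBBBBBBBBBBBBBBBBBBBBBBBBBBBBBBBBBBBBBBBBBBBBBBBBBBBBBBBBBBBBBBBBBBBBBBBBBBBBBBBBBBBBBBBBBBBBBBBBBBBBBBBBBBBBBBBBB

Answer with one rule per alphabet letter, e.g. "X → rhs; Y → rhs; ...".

  step 1 ⇒ step 2: BCBBBBBBB ⇒ BBB·CAA·BBB·BBB·BBB·BBB·BBB·BBB·BBB
    B ↦ BBB
    C ↦ CAA
  step 0 ⇒ step 1: ABB ⇒ BCB·BBB·BBB
    A ↦ BCB

A->BCB, B->BBB, C->CAA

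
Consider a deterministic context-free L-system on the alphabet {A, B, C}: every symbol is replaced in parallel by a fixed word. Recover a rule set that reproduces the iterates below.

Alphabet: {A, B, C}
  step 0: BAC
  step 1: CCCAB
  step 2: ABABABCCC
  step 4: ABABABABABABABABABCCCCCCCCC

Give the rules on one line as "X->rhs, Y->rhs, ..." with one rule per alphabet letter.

A->CC, B->C, C->AB

  step 1 ⇒ step 2: CCCAB ⇒ AB·AB·AB·CC·C
    A ↦ CC
    B ↦ C
    C ↦ AB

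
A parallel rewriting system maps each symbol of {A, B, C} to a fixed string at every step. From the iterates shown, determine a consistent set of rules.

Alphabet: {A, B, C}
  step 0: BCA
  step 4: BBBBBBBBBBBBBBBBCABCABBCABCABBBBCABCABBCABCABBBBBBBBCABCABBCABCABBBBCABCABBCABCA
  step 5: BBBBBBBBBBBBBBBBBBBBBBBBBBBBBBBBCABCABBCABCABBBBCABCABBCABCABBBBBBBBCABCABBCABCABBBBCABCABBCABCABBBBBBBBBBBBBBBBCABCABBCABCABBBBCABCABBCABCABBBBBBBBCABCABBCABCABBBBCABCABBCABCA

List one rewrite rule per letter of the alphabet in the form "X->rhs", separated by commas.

A->BCA, B->BB, C->CA

  step 4 ⇒ step 5: BBBBBBBBBBBBBBBBCABCABBCABCABBBBCABCABBCABCABBBBBBBBCABCABBCABCABBBBCABCABBCABCA ⇒ BB·BB·BB·BB·BB·BB·BB·BB·BB·BB·BB·BB·BB·BB·BB·BB·CA·BCA·BB·CA·BCA·BB·BB·CA·BCA·BB·CA·BCA·BB·BB·BB·BB·CA·BCA·BB·CA·BCA·BB·BB·CA·BCA·BB·CA·BCA·BB·BB·BB·BB·BB·BB·BB·BB·CA·BCA·BB·CA·BCA·BB·BB·CA·BCA·BB·CA·BCA·BB·BB·BB·BB·CA·BCA·BB·CA·BCA·BB·BB·CA·BCA·BB·CA·BCA
    A ↦ BCA
    B ↦ BB
    C ↦ CA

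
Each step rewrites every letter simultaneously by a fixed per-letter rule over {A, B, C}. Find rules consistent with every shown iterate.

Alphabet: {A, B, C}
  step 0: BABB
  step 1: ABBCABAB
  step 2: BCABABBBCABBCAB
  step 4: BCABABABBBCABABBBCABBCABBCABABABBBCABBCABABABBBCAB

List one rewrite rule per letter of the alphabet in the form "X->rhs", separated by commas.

  step 1 ⇒ step 2: ABBCABAB ⇒ BC·AB·AB·B·BC·AB·BC·AB
    A ↦ BC
    B ↦ AB
    C ↦ B

A->BC, B->AB, C->B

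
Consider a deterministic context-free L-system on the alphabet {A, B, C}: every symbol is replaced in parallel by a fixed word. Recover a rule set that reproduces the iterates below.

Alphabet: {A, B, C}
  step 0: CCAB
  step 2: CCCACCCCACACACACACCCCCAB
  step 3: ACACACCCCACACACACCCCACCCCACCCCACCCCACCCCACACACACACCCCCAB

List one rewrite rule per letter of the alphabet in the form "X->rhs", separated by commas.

  step 2 ⇒ step 3: CCCACCCCACACACACACCCCCAB ⇒ AC·AC·AC·CCC·AC·AC·AC·AC·CCC·AC·CCC·AC·CCC·AC·CCC·AC·CCC·AC·AC·AC·AC·AC·CCC·CAB
    A ↦ CCC
    B ↦ CAB
    C ↦ AC

A->CCC, B->CAB, C->AC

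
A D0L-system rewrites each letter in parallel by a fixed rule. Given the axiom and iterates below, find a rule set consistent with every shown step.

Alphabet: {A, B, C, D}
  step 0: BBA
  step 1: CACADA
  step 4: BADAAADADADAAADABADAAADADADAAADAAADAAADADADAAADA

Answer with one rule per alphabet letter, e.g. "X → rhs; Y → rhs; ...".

A->DA, B->CA, C->BA, D->AA

  step 0 ⇒ step 1: BBA ⇒ CA·CA·DA
    A ↦ DA
    B ↦ CA
    C ↦ BA  (constrained at step 1)
    D ↦ AA  (constrained at step 1)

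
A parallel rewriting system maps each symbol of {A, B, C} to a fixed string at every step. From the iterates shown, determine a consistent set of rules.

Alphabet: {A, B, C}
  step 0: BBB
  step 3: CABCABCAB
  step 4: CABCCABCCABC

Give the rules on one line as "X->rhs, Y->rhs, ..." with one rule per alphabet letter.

  step 3 ⇒ step 4: CABCABCAB ⇒ CA·B·C·CA·B·C·CA·B·C
    A ↦ B
    B ↦ C
    C ↦ CA

A->B, B->C, C->CA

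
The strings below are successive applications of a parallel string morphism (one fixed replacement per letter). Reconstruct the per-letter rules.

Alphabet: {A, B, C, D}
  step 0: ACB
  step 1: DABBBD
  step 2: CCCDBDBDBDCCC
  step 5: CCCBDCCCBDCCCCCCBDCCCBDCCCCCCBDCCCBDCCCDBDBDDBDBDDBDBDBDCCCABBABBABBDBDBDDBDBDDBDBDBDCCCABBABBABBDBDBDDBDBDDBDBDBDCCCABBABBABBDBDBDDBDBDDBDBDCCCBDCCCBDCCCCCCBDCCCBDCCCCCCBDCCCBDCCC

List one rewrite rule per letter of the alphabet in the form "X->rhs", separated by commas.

  step 1 ⇒ step 2: DABBBD ⇒ CCC·D·BD·BD·BD·CCC
    A ↦ D
    B ↦ BD
    D ↦ CCC
  step 0 ⇒ step 1: ACB ⇒ D·ABB·BD
    C ↦ ABB

A->D, B->BD, C->ABB, D->CCC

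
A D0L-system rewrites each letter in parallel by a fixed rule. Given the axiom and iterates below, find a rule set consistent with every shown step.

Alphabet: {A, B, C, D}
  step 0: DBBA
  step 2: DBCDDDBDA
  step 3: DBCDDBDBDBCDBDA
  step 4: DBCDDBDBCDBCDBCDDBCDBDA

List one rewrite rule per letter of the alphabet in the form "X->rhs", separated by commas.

A->DA, B->C, C->D, D->DB

  step 3 ⇒ step 4: DBCDDBDBDBCDBDA ⇒ DB·C·D·DB·DB·C·DB·C·DB·C·D·DB·C·DB·DA
    A ↦ DA
    B ↦ C
    C ↦ D
    D ↦ DB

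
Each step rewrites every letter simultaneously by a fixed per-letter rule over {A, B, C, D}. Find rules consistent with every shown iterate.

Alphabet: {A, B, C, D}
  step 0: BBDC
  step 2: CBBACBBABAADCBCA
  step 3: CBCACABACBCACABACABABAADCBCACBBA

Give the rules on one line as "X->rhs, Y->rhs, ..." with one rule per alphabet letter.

  step 2 ⇒ step 3: CBBACBBABAADCBCA ⇒ CB·CA·CA·BA·CB·CA·CA·BA·CA·BA·BA·AD·CB·CA·CB·BA
    A ↦ BA
    B ↦ CA
    C ↦ CB
    D ↦ AD

A->BA, B->CA, C->CB, D->AD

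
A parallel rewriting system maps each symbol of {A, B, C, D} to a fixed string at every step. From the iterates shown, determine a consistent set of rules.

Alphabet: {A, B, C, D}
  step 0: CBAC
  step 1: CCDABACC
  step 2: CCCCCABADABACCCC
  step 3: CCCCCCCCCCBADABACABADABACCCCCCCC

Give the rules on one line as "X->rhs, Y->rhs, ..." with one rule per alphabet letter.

  step 2 ⇒ step 3: CCCCCABADABACCCC ⇒ CC·CC·CC·CC·CC·BA·DA·BA·CA·BA·DA·BA·CC·CC·CC·CC
    A ↦ BA
    B ↦ DA
    C ↦ CC
    D ↦ CA

A->BA, B->DA, C->CC, D->CA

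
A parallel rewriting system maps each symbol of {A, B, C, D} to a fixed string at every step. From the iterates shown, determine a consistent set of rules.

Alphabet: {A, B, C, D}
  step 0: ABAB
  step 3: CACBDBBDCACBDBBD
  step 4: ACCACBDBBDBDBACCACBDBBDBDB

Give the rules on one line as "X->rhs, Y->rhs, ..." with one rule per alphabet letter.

  step 3 ⇒ step 4: CACBDBBDCACBDBBD ⇒ AC·C·AC·BD·B·BD·BD·B·AC·C·AC·BD·B·BD·BD·B
    A ↦ C
    B ↦ BD
    C ↦ AC
    D ↦ B

A->C, B->BD, C->AC, D->B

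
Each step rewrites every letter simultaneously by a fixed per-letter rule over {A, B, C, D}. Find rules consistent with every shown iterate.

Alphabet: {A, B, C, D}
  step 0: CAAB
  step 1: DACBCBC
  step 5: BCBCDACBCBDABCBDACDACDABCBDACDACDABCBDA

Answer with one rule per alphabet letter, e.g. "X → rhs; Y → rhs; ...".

A->CB, B->C, C->DA, D->B

  step 0 ⇒ step 1: CAAB ⇒ DA·CB·CB·C
    A ↦ CB
    B ↦ C
    C ↦ DA
    D ↦ B  (constrained at step 1)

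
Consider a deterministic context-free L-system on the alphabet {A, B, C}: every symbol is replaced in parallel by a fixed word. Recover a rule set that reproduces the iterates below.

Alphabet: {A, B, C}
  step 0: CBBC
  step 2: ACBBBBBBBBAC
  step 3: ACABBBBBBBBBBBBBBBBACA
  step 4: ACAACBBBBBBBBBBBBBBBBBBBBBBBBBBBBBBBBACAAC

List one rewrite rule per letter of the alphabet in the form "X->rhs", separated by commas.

  step 3 ⇒ step 4: ACABBBBBBBBBBBBBBBBACA ⇒ AC·A·AC·BB·BB·BB·BB·BB·BB·BB·BB·BB·BB·BB·BB·BB·BB·BB·BB·AC·A·AC
    A ↦ AC
    B ↦ BB
    C ↦ A

A->AC, B->BB, C->A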